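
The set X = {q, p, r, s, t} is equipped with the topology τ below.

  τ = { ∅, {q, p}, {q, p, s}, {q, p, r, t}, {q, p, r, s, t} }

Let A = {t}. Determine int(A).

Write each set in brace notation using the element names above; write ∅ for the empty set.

opens ⊆ A: ∅; union → int = ∅

∅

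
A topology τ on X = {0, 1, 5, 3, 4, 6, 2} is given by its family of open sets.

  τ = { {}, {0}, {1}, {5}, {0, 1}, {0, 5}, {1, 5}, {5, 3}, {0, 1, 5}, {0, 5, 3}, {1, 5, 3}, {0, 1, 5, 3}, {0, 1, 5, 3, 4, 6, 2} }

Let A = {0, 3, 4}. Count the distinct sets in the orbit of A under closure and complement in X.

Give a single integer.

cl via duality: int({1, 5, 6, 2}) = {1, 5}, so X∖{1, 5} = {0, 3, 4, 6, 2}
Write k for closure, c for complement:
  1. A     = {0, 3, 4}
  2. kA    = {0, 3, 4, 6, 2}
  3. cA    = {1, 5, 6, 2}
  4. ckA   = {1, 5}
  5. kcA   = {1, 5, 3, 4, 6, 2}
  6. ckcA  = {0}
  7. kckcA = {0, 4, 6, 2}
  8. ckckcA = {1, 5, 3}
applying k or c yields no new set

8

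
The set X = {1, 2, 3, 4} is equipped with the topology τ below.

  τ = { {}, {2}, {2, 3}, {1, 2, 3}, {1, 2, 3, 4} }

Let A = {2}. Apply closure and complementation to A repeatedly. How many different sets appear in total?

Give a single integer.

closure: X∖int(X∖A) = X∖{} = {1, 2, 3, 4}
Let k=closure and c=complement:
  1. A     = {2}
  2. kA    = {1, 2, 3, 4}
  3. cA    = {1, 3, 4}
  4. ckA   = {}
— saturated at 4

4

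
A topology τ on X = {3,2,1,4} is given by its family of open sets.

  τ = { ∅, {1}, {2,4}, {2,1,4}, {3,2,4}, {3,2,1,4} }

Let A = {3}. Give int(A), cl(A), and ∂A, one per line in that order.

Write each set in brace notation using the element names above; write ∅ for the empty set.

int(A) = ∅
cl(A)  = {3}
∂A     = {3}

opens ⊆ A: ∅; union → int = ∅
complement {2,1,4}; its interior {2,1,4}; cl(A) = X∖{2,1,4} = {3}
boundary = {3} ∖ ∅ = {3}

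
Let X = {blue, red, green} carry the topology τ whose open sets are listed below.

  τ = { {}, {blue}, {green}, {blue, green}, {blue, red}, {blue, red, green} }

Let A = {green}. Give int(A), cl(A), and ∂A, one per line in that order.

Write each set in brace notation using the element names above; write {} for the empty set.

U open, U⊆A: {}, {green}. int(A) = ⋃ = {green}
X∖A={blue, red}, int(X∖A)={blue, red}, hence cl(A)={green}
∂A: remove int from cl → {}

int(A) = {green}
cl(A)  = {green}
∂A     = {}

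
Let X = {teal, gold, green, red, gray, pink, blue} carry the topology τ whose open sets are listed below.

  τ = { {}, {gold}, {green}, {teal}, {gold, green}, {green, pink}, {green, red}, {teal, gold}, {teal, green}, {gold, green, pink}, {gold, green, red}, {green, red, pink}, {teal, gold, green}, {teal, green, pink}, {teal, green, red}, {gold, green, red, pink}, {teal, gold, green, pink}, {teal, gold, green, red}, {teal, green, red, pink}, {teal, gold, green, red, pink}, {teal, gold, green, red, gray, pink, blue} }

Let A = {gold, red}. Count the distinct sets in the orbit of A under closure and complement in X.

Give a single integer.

complement {teal, green, gray, pink, blue}; its interior {teal, green, pink}; cl(A) = X∖{teal, green, pink} = {gold, red, gray, blue}
With k = closure, c = complement:
  1. A     = {gold, red}
  2. kA    = {gold, red, gray, blue}
  3. cA    = {teal, green, gray, pink, blue}
  4. ckA   = {teal, green, pink}
  5. kcA   = {teal, green, red, gray, pink, blue}
  6. ckcA  = {gold}
  7. kckcA = {gold, gray, blue}
  8. ckckcA = {teal, green, red, pink}
k, c of each give nothing new

8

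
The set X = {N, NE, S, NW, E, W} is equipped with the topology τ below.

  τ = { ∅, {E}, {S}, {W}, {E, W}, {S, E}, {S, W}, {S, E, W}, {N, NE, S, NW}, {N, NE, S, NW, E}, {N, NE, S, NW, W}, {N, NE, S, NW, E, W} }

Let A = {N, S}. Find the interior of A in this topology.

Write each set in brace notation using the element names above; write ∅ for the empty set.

interior: largest open inside A is {S} (from ∅, {S})

{S}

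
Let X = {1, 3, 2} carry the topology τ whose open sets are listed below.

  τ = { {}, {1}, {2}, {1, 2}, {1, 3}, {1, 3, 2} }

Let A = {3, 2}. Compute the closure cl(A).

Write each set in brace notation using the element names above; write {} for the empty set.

X∖A={1}, int(X∖A)={1}, hence cl(A)={3, 2}

{3, 2}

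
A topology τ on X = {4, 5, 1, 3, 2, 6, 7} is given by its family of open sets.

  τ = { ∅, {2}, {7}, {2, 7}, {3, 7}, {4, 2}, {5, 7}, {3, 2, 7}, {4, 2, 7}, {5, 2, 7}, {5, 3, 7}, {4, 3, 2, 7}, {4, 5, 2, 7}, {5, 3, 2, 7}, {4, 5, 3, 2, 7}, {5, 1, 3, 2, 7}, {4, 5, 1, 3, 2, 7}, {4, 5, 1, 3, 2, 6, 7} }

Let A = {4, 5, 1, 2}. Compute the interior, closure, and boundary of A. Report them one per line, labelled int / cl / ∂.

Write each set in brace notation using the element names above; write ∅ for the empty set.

interior: largest open inside A is {4, 2} (from ∅, {2}, {4, 2})
cl via duality: int({3, 6, 7}) = {3, 7}, so X∖{3, 7} = {4, 5, 1, 2, 6}
cl∖int = {5, 1, 6}

int(A) = {4, 2}
cl(A)  = {4, 5, 1, 2, 6}
∂A     = {5, 1, 6}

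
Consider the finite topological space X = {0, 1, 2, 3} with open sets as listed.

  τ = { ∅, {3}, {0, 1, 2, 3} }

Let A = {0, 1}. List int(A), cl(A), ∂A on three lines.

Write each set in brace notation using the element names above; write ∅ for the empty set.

open subsets of A: ∅; so int(A) = ∅
closure: X∖int(X∖A) = X∖{3} = {0, 1, 2}
∂A = {0, 1, 2} minus ∅ = {0, 1, 2}

int(A) = ∅
cl(A)  = {0, 1, 2}
∂A     = {0, 1, 2}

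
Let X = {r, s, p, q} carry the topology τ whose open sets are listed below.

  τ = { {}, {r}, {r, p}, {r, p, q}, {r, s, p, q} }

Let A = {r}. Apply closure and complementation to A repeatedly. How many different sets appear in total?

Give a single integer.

X∖A={s, p, q}, int(X∖A)={}, hence cl(A)={r, s, p, q}
Orbit (k=closure, c=complement):
  1. A     = {r}
  2. kA    = {r, s, p, q}
  3. cA    = {s, p, q}
  4. ckA   = {}
(closed under both — stop)

4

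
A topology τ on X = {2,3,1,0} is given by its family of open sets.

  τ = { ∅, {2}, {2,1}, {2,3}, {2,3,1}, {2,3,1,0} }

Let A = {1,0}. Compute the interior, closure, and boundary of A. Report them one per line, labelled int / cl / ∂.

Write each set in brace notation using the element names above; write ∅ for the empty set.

interior: largest open inside A is ∅ (from ∅)
cl via duality: int({2,3}) = {2,3}, so X∖{2,3} = {1,0}
cl∖int = {1,0}

int(A) = ∅
cl(A)  = {1,0}
∂A     = {1,0}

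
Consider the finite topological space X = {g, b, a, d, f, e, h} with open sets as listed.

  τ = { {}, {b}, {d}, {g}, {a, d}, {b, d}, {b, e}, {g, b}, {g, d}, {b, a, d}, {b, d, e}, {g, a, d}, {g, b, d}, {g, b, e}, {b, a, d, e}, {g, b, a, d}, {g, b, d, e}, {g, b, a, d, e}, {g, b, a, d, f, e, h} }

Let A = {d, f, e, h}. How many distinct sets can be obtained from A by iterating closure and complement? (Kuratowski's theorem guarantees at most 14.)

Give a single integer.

complement {g, b, a}; its interior {g, b}; cl(A) = X∖{g, b} = {a, d, f, e, h}
With k = closure, c = complement:
  1. A     = {d, f, e, h}
  2. kA    = {a, d, f, e, h}
  3. cA    = {g, b, a}
  4. ckA   = {g, b}
  5. kcA   = {g, b, a, f, e, h}
  6. kckA  = {g, b, f, e, h}
  7. ckcA  = {d}
  8. ckckA = {a, d}
  9. kckcA = {a, d, f, h}
  10. ckckcA = {g, b, e}
k, c of each give nothing new

10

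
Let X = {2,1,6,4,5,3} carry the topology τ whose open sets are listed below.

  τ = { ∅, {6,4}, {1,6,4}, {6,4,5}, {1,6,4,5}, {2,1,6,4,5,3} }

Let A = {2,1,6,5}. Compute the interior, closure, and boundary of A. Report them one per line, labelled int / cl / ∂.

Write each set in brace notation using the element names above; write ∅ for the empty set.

int(A) = ∅
cl(A)  = {2,1,6,4,5,3}
∂A     = {2,1,6,4,5,3}

U open, U⊆A: ∅. int(A) = ⋃ = ∅
X∖A={4,3}, int(X∖A)=∅, hence cl(A)={2,1,6,4,5,3}
∂A: remove int from cl → {2,1,6,4,5,3}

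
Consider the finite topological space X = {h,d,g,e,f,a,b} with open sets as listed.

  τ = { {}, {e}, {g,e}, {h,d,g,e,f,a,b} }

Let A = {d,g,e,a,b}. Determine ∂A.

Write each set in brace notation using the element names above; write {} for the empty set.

U open, U⊆A: {}, {e}, {g,e}. int(A) = ⋃ = {g,e}
X∖A={h,f}, int(X∖A)={}, hence cl(A)={h,d,g,e,f,a,b}
∂A: remove int from cl → {h,d,f,a,b}

{h,d,f,a,b}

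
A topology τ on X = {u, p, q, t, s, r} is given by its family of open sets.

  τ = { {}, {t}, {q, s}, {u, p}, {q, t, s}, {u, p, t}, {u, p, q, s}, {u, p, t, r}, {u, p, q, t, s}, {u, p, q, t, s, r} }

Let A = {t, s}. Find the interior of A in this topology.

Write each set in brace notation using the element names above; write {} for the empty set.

U open, U⊆A: {}, {t}. int(A) = ⋃ = {t}

{t}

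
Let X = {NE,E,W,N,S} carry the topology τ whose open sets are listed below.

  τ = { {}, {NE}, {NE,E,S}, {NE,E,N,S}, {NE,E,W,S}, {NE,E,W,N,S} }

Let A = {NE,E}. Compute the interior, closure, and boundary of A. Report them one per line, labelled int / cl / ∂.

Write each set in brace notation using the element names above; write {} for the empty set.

interior: largest open inside A is {NE} (from {}, {NE})
cl via duality: int({W,N,S}) = {}, so X∖{} = {NE,E,W,N,S}
cl∖int = {E,W,N,S}

int(A) = {NE}
cl(A)  = {NE,E,W,N,S}
∂A     = {E,W,N,S}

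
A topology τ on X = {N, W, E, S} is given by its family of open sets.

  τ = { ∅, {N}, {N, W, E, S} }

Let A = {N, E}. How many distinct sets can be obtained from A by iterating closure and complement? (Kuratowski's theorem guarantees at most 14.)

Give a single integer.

6

closure: X∖int(X∖A) = X∖∅ = {N, W, E, S}
Let k=closure and c=complement:
  1. A     = {N, E}
  2. kA    = {N, W, E, S}
  3. cA    = {W, S}
  4. ckA   = ∅
  5. kcA   = {W, E, S}
  6. ckcA  = {N}
— saturated at 6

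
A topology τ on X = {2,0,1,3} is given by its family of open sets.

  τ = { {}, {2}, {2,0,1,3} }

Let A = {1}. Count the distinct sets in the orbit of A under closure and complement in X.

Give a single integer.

complement {2,0,3}; its interior {2}; cl(A) = X∖{2} = {0,1,3}
With k = closure, c = complement:
  1. A     = {1}
  2. kA    = {0,1,3}
  3. cA    = {2,0,3}
  4. ckA   = {2}
  5. kcA   = {2,0,1,3}
  6. ckcA  = {}
k, c of each give nothing new

6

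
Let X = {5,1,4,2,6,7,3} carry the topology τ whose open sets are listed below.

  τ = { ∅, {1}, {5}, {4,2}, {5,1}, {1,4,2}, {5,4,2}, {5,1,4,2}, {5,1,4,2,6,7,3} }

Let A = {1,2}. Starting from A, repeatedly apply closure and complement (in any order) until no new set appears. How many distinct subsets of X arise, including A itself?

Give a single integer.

10

complement {5,4,6,7,3}; its interior {5}; cl(A) = X∖{5} = {1,4,2,6,7,3}
With k = closure, c = complement:
  1. A     = {1,2}
  2. kA    = {1,4,2,6,7,3}
  3. cA    = {5,4,6,7,3}
  4. ckA   = {5}
  5. kcA   = {5,4,2,6,7,3}
  6. kckA  = {5,6,7,3}
  7. ckcA  = {1}
  8. ckckA = {1,4,2}
  9. kckcA = {1,6,7,3}
  10. ckckcA = {5,4,2}
k, c of each give nothing new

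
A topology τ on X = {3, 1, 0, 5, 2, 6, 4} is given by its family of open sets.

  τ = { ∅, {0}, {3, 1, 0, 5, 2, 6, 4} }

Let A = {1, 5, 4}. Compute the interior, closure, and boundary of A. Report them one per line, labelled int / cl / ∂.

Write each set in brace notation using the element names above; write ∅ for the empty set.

U open, U⊆A: ∅. int(A) = ⋃ = ∅
X∖A={3, 0, 2, 6}, int(X∖A)={0}, hence cl(A)={3, 1, 5, 2, 6, 4}
∂A: remove int from cl → {3, 1, 5, 2, 6, 4}

int(A) = ∅
cl(A)  = {3, 1, 5, 2, 6, 4}
∂A     = {3, 1, 5, 2, 6, 4}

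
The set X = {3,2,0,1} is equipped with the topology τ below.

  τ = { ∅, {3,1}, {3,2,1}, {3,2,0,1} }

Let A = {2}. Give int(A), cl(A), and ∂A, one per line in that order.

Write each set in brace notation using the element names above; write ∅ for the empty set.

int(A) = ∅
cl(A)  = {2,0}
∂A     = {2,0}

open subsets of A: ∅; so int(A) = ∅
closure: X∖int(X∖A) = X∖{3,1} = {2,0}
∂A = {2,0} minus ∅ = {2,0}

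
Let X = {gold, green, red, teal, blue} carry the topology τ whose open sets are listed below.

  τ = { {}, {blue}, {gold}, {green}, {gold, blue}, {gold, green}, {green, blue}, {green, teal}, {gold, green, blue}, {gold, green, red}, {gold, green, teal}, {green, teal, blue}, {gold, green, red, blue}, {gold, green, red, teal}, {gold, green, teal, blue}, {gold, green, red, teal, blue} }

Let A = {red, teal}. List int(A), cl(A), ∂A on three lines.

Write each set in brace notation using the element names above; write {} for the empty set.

interior: largest open inside A is {} (from {})
cl via duality: int({gold, green, blue}) = {gold, green, blue}, so X∖{gold, green, blue} = {red, teal}
cl∖int = {red, teal}

int(A) = {}
cl(A)  = {red, teal}
∂A     = {red, teal}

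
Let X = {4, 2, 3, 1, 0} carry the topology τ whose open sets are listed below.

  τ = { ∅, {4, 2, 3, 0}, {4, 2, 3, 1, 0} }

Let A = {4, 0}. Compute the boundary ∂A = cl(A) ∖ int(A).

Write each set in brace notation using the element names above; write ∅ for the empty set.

{4, 2, 3, 1, 0}

interior: largest open inside A is ∅ (from ∅)
cl via duality: int({2, 3, 1}) = ∅, so X∖∅ = {4, 2, 3, 1, 0}
cl∖int = {4, 2, 3, 1, 0}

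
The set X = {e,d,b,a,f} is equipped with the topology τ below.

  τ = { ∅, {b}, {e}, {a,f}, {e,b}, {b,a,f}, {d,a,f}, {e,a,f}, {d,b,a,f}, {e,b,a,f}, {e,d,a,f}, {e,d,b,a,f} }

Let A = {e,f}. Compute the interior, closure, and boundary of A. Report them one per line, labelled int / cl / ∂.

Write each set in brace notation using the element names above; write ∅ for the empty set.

U open, U⊆A: ∅, {e}. int(A) = ⋃ = {e}
X∖A={d,b,a}, int(X∖A)={b}, hence cl(A)={e,d,a,f}
∂A: remove int from cl → {d,a,f}

int(A) = {e}
cl(A)  = {e,d,a,f}
∂A     = {d,a,f}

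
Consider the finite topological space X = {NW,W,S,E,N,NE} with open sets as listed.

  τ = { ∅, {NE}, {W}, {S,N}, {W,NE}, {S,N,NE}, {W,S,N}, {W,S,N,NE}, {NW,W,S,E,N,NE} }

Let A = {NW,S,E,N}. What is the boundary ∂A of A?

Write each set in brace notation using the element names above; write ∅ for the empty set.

interior: largest open inside A is {S,N} (from ∅, {S,N})
cl via duality: int({W,NE}) = {W,NE}, so X∖{W,NE} = {NW,S,E,N}
cl∖int = {NW,E}

{NW,E}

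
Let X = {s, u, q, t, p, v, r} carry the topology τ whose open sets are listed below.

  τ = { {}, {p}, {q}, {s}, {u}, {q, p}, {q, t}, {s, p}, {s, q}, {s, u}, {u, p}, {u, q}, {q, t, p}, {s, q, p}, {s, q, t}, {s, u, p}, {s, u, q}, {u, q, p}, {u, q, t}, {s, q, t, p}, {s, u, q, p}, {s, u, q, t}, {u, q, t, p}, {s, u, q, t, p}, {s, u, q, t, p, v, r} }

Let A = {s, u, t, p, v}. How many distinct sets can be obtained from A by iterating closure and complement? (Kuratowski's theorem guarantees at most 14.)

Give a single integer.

closure: X∖int(X∖A) = X∖{q} = {s, u, t, p, v, r}
Let k=closure and c=complement:
  1. A     = {s, u, t, p, v}
  2. kA    = {s, u, t, p, v, r}
  3. cA    = {q, r}
  4. ckA   = {q}
  5. kcA   = {q, t, v, r}
  6. ckcA  = {s, u, p}
  7. kckcA = {s, u, p, v, r}
  8. ckckcA = {q, t}
— saturated at 8

8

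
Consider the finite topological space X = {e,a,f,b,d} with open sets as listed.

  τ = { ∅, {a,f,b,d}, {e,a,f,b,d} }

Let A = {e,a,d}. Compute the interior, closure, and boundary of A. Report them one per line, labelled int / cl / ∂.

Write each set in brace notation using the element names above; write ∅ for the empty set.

open subsets of A: ∅; so int(A) = ∅
closure: X∖int(X∖A) = X∖∅ = {e,a,f,b,d}
∂A = {e,a,f,b,d} minus ∅ = {e,a,f,b,d}

int(A) = ∅
cl(A)  = {e,a,f,b,d}
∂A     = {e,a,f,b,d}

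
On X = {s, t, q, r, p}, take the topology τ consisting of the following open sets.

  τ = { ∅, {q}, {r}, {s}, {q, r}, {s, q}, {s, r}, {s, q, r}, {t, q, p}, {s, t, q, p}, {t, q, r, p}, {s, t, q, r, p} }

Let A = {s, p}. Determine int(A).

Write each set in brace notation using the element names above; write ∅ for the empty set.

open subsets of A: ∅, {s}; so int(A) = {s}

{s}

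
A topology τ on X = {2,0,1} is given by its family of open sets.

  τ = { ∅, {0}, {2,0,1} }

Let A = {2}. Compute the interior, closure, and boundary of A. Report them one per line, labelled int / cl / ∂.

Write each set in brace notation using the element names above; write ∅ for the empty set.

interior: largest open inside A is ∅ (from ∅)
cl via duality: int({0,1}) = {0}, so X∖{0} = {2,1}
cl∖int = {2,1}

int(A) = ∅
cl(A)  = {2,1}
∂A     = {2,1}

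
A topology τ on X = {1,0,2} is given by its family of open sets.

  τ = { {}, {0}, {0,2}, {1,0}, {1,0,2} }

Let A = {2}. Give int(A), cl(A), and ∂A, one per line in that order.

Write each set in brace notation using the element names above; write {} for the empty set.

int(A) = {}
cl(A)  = {2}
∂A     = {2}

opens ⊆ A: {}; union → int = {}
complement {1,0}; its interior {1,0}; cl(A) = X∖{1,0} = {2}
boundary = {2} ∖ {} = {2}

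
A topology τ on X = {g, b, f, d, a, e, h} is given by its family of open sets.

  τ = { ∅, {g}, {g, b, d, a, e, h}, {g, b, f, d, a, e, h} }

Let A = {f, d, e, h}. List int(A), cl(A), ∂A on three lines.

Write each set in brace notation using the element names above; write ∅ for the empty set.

interior: largest open inside A is ∅ (from ∅)
cl via duality: int({g, b, a}) = {g}, so X∖{g} = {b, f, d, a, e, h}
cl∖int = {b, f, d, a, e, h}

int(A) = ∅
cl(A)  = {b, f, d, a, e, h}
∂A     = {b, f, d, a, e, h}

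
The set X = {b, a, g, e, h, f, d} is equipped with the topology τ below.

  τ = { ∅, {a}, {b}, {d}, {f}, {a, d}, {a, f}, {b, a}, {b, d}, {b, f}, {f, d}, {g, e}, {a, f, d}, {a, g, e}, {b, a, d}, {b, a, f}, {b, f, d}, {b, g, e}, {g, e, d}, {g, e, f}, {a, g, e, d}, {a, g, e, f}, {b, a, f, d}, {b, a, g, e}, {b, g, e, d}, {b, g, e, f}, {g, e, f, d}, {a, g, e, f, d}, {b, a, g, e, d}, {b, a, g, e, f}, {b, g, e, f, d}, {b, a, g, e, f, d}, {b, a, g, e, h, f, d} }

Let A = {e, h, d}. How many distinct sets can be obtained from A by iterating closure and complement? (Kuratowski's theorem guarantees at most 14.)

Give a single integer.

10

X∖A={b, a, g, f}, int(X∖A)={b, a, f}, hence cl(A)={g, e, h, d}
Orbit (k=closure, c=complement):
  1. A     = {e, h, d}
  2. kA    = {g, e, h, d}
  3. cA    = {b, a, g, f}
  4. ckA   = {b, a, f}
  5. kcA   = {b, a, g, e, h, f}
  6. kckA  = {b, a, h, f}
  7. ckcA  = {d}
  8. ckckA = {g, e, d}
  9. kckcA = {h, d}
  10. ckckcA = {b, a, g, e, f}
(closed under both — stop)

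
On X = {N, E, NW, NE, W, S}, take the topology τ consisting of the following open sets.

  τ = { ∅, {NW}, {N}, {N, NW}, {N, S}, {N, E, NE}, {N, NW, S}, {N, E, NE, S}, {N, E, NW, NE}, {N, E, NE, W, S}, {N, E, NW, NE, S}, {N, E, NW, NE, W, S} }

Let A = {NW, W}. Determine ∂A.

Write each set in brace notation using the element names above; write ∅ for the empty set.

{W}

opens ⊆ A: ∅, {NW}; union → int = {NW}
complement {N, E, NE, S}; its interior {N, E, NE, S}; cl(A) = X∖{N, E, NE, S} = {NW, W}
boundary = {NW, W} ∖ {NW} = {W}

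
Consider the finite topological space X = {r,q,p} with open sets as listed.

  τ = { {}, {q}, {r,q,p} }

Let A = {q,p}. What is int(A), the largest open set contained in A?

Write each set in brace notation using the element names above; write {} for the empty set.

{q}

open subsets of A: {}, {q}; so int(A) = {q}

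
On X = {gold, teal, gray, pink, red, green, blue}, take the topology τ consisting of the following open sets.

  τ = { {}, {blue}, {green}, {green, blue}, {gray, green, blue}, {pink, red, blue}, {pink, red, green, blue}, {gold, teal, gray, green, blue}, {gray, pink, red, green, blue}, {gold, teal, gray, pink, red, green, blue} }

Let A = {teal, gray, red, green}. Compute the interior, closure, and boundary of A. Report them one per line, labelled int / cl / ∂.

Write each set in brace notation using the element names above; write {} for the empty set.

opens ⊆ A: {}, {green}; union → int = {green}
complement {gold, pink, blue}; its interior {blue}; cl(A) = X∖{blue} = {gold, teal, gray, pink, red, green}
boundary = {gold, teal, gray, pink, red, green} ∖ {green} = {gold, teal, gray, pink, red}

int(A) = {green}
cl(A)  = {gold, teal, gray, pink, red, green}
∂A     = {gold, teal, gray, pink, red}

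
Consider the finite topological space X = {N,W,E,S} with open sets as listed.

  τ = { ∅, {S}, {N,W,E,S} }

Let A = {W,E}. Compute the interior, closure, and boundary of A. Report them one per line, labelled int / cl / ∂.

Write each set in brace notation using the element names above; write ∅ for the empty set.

int(A) = ∅
cl(A)  = {N,W,E}
∂A     = {N,W,E}

interior: largest open inside A is ∅ (from ∅)
cl via duality: int({N,S}) = {S}, so X∖{S} = {N,W,E}
cl∖int = {N,W,E}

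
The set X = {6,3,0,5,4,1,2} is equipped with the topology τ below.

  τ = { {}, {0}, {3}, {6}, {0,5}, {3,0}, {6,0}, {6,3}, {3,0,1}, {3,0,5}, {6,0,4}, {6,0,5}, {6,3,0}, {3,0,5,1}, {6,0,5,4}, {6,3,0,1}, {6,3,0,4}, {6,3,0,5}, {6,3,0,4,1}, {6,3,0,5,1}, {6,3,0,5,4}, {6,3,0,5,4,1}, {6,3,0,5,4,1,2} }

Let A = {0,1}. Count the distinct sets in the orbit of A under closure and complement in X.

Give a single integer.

complement {6,3,5,4,2}; its interior {6,3}; cl(A) = X∖{6,3} = {0,5,4,1,2}
With k = closure, c = complement:
  1. A     = {0,1}
  2. kA    = {0,5,4,1,2}
  3. cA    = {6,3,5,4,2}
  4. ckA   = {6,3}
  5. kcA   = {6,3,5,4,1,2}
  6. kckA  = {6,3,4,1,2}
  7. ckcA  = {0}
  8. ckckA = {0,5}
k, c of each give nothing new

8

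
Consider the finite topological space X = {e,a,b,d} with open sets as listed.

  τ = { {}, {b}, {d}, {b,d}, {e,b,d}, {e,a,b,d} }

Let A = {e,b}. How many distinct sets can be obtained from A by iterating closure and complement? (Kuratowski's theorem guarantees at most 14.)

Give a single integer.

6

X∖A={a,d}, int(X∖A)={d}, hence cl(A)={e,a,b}
Orbit (k=closure, c=complement):
  1. A     = {e,b}
  2. kA    = {e,a,b}
  3. cA    = {a,d}
  4. ckA   = {d}
  5. kcA   = {e,a,d}
  6. ckcA  = {b}
(closed under both — stop)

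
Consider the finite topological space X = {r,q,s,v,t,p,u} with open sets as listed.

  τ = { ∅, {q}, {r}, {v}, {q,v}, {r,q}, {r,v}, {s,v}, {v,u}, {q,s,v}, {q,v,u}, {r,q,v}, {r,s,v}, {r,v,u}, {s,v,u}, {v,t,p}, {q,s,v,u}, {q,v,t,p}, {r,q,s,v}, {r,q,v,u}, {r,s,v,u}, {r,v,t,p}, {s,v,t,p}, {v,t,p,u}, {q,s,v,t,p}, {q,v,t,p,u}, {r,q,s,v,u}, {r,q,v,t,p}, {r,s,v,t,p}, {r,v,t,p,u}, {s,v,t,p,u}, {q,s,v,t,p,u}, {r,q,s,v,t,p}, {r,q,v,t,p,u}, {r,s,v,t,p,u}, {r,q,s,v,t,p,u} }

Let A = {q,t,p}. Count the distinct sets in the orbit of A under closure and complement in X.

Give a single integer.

4

cl via duality: int({r,s,v,u}) = {r,s,v,u}, so X∖{r,s,v,u} = {q,t,p}
Write k for closure, c for complement:
  1. A     = {q,t,p}
  2. cA    = {r,s,v,u}
  3. kcA   = {r,s,v,t,p,u}
  4. ckcA  = {q}
applying k or c yields no new set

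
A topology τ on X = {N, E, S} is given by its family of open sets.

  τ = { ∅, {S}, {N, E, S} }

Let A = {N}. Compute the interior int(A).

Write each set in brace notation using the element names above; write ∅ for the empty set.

open subsets of A: ∅; so int(A) = ∅

∅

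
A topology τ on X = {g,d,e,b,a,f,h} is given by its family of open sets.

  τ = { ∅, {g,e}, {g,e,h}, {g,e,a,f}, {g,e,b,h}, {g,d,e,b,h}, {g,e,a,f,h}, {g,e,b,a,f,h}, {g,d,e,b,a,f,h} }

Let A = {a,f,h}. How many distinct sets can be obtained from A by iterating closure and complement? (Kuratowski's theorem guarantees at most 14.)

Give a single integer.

6

cl via duality: int({g,d,e,b}) = {g,e}, so X∖{g,e} = {d,b,a,f,h}
Write k for closure, c for complement:
  1. A     = {a,f,h}
  2. kA    = {d,b,a,f,h}
  3. cA    = {g,d,e,b}
  4. ckA   = {g,e}
  5. kcA   = {g,d,e,b,a,f,h}
  6. ckcA  = ∅
applying k or c yields no new set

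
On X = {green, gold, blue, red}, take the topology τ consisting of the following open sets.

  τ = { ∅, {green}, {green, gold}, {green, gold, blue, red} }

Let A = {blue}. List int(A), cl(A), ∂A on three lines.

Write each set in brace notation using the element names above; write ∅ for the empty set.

int(A) = ∅
cl(A)  = {blue, red}
∂A     = {blue, red}

U open, U⊆A: ∅. int(A) = ⋃ = ∅
X∖A={green, gold, red}, int(X∖A)={green, gold}, hence cl(A)={blue, red}
∂A: remove int from cl → {blue, red}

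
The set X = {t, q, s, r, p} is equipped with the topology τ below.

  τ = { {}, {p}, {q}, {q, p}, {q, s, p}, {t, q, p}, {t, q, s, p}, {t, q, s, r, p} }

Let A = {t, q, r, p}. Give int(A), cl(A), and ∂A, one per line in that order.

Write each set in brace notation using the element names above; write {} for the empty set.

int(A) = {t, q, p}
cl(A)  = {t, q, s, r, p}
∂A     = {s, r}

interior: largest open inside A is {t, q, p} (from {}, {q}, {p}, {q, p}, {t, q, p})
cl via duality: int({s}) = {}, so X∖{} = {t, q, s, r, p}
cl∖int = {s, r}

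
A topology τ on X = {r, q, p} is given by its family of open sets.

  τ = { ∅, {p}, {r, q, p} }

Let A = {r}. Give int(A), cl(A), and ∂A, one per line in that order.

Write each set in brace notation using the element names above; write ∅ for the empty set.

open subsets of A: ∅; so int(A) = ∅
closure: X∖int(X∖A) = X∖{p} = {r, q}
∂A = {r, q} minus ∅ = {r, q}

int(A) = ∅
cl(A)  = {r, q}
∂A     = {r, q}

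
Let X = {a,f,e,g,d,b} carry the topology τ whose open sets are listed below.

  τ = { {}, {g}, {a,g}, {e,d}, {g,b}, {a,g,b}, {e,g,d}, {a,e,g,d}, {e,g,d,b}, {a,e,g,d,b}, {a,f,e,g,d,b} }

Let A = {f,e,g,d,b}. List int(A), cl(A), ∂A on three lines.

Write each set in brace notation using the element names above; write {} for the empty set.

open subsets of A: {}, {g}, {g,b}, {e,d}, {e,g,d}, {e,g,d,b}; so int(A) = {e,g,d,b}
closure: X∖int(X∖A) = X∖{} = {a,f,e,g,d,b}
∂A = {a,f,e,g,d,b} minus {e,g,d,b} = {a,f}

int(A) = {e,g,d,b}
cl(A)  = {a,f,e,g,d,b}
∂A     = {a,f}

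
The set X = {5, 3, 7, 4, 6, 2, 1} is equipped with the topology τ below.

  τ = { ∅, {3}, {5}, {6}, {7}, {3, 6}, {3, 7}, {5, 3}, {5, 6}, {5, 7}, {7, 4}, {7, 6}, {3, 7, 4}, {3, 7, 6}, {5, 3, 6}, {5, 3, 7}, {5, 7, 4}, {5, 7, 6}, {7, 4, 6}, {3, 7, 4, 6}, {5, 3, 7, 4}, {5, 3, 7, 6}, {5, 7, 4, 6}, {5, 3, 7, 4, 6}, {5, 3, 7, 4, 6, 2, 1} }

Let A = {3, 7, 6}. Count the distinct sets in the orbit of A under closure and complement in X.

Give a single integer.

complement {5, 4, 2, 1}; its interior {5}; cl(A) = X∖{5} = {3, 7, 4, 6, 2, 1}
With k = closure, c = complement:
  1. A     = {3, 7, 6}
  2. kA    = {3, 7, 4, 6, 2, 1}
  3. cA    = {5, 4, 2, 1}
  4. ckA   = {5}
  5. kckA  = {5, 2, 1}
  6. ckckA = {3, 7, 4, 6}
k, c of each give nothing new

6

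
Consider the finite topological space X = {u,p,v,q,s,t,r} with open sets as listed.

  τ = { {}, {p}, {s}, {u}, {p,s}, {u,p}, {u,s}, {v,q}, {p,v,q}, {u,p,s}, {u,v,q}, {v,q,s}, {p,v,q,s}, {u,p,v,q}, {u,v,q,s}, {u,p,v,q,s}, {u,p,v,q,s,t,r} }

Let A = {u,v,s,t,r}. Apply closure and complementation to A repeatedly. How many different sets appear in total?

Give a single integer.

10

X∖A={p,q}, int(X∖A)={p}, hence cl(A)={u,v,q,s,t,r}
Orbit (k=closure, c=complement):
  1. A     = {u,v,s,t,r}
  2. kA    = {u,v,q,s,t,r}
  3. cA    = {p,q}
  4. ckA   = {p}
  5. kcA   = {p,v,q,t,r}
  6. kckA  = {p,t,r}
  7. ckcA  = {u,s}
  8. ckckA = {u,v,q,s}
  9. kckcA = {u,s,t,r}
  10. ckckcA = {p,v,q}
(closed under both — stop)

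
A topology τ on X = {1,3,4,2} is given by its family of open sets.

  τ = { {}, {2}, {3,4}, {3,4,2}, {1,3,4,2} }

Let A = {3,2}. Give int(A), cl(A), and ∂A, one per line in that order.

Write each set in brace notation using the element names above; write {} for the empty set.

open subsets of A: {}, {2}; so int(A) = {2}
closure: X∖int(X∖A) = X∖{} = {1,3,4,2}
∂A = {1,3,4,2} minus {2} = {1,3,4}

int(A) = {2}
cl(A)  = {1,3,4,2}
∂A     = {1,3,4}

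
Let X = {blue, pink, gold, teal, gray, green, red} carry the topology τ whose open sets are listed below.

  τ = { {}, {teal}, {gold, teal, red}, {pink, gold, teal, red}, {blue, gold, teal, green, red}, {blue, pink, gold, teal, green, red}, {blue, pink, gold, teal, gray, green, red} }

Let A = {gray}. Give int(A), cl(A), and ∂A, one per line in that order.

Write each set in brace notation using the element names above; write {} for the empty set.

int(A) = {}
cl(A)  = {gray}
∂A     = {gray}

opens ⊆ A: {}; union → int = {}
complement {blue, pink, gold, teal, green, red}; its interior {blue, pink, gold, teal, green, red}; cl(A) = X∖{blue, pink, gold, teal, green, red} = {gray}
boundary = {gray} ∖ {} = {gray}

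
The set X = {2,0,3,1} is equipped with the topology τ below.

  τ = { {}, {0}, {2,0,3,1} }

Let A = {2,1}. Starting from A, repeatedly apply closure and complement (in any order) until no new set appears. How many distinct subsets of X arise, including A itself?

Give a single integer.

cl via duality: int({0,3}) = {0}, so X∖{0} = {2,3,1}
Write k for closure, c for complement:
  1. A     = {2,1}
  2. kA    = {2,3,1}
  3. cA    = {0,3}
  4. ckA   = {0}
  5. kcA   = {2,0,3,1}
  6. ckcA  = {}
applying k or c yields no new set

6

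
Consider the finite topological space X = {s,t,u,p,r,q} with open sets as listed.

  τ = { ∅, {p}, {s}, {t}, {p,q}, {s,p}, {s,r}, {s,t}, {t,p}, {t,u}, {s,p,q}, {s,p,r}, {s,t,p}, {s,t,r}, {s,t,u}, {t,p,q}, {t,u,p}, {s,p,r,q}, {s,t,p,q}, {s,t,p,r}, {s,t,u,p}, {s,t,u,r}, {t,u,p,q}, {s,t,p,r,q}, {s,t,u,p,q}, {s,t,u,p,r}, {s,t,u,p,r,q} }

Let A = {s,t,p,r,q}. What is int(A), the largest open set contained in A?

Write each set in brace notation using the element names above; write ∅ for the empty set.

opens ⊆ A: ∅, {t}, {p}, {s}, {s,p}, {s,r}, {p,q}, {t,p}, {s,t}, {s,t,p}, {t,p,q}, {s,t,r}, {s,p,r}, {s,p,q}, {s,t,p,q}, {s,t,p,r}, {s,p,r,q}, {s,t,p,r,q}; union → int = {s,t,p,r,q}

{s,t,p,r,q}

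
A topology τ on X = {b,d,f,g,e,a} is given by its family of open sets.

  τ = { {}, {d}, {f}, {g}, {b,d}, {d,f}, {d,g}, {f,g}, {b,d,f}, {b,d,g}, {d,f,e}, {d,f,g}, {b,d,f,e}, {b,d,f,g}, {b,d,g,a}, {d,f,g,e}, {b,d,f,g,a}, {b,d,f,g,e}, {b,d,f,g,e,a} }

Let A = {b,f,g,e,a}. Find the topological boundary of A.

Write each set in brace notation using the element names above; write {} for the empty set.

{b,e,a}

interior: largest open inside A is {f,g} (from {}, {f}, {g}, {f,g})
cl via duality: int({d}) = {d}, so X∖{d} = {b,f,g,e,a}
cl∖int = {b,e,a}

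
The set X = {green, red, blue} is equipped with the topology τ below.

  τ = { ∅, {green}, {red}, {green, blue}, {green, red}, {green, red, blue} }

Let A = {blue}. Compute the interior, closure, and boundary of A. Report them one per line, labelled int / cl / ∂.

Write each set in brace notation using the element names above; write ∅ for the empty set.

open subsets of A: ∅; so int(A) = ∅
closure: X∖int(X∖A) = X∖{green, red} = {blue}
∂A = {blue} minus ∅ = {blue}

int(A) = ∅
cl(A)  = {blue}
∂A     = {blue}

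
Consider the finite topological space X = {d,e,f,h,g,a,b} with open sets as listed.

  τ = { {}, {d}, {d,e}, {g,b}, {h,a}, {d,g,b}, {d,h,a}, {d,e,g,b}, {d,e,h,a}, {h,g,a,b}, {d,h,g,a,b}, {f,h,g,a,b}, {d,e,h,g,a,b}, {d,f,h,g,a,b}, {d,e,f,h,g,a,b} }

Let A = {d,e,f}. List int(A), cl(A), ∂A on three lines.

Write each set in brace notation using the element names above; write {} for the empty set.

interior: largest open inside A is {d,e} (from {}, {d}, {d,e})
cl via duality: int({h,g,a,b}) = {h,g,a,b}, so X∖{h,g,a,b} = {d,e,f}
cl∖int = {f}

int(A) = {d,e}
cl(A)  = {d,e,f}
∂A     = {f}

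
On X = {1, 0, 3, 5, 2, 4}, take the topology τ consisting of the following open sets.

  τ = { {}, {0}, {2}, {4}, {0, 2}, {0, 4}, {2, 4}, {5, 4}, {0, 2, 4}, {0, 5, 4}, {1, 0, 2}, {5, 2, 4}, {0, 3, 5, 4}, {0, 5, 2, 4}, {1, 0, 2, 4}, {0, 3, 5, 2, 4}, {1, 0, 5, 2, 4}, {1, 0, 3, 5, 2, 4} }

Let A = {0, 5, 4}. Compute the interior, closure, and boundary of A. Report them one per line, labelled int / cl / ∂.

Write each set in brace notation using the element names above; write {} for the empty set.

int(A) = {0, 5, 4}
cl(A)  = {1, 0, 3, 5, 4}
∂A     = {1, 3}

interior: largest open inside A is {0, 5, 4} (from {}, {0}, {4}, {0, 4}, {5, 4}, {0, 5, 4})
cl via duality: int({1, 3, 2}) = {2}, so X∖{2} = {1, 0, 3, 5, 4}
cl∖int = {1, 3}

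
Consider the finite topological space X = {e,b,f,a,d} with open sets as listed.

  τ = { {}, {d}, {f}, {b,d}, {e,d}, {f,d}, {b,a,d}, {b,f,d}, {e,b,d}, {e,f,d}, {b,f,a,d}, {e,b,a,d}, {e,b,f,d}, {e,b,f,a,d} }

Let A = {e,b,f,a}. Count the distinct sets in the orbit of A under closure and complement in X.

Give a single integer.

closure: X∖int(X∖A) = X∖{d} = {e,b,f,a}
Let k=closure and c=complement:
  1. A     = {e,b,f,a}
  2. cA    = {d}
  3. kcA   = {e,b,a,d}
  4. ckcA  = {f}
— saturated at 4

4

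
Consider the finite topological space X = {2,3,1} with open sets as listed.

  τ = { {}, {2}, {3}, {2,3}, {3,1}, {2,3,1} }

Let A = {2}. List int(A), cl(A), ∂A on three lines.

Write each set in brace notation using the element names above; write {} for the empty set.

open subsets of A: {}, {2}; so int(A) = {2}
closure: X∖int(X∖A) = X∖{3,1} = {2}
∂A = {2} minus {2} = {}

int(A) = {2}
cl(A)  = {2}
∂A     = {}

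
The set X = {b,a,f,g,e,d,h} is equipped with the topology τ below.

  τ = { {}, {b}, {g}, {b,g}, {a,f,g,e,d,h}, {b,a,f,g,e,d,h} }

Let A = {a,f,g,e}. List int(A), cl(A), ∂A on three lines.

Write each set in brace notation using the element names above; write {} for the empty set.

opens ⊆ A: {}, {g}; union → int = {g}
complement {b,d,h}; its interior {b}; cl(A) = X∖{b} = {a,f,g,e,d,h}
boundary = {a,f,g,e,d,h} ∖ {g} = {a,f,e,d,h}

int(A) = {g}
cl(A)  = {a,f,g,e,d,h}
∂A     = {a,f,e,d,h}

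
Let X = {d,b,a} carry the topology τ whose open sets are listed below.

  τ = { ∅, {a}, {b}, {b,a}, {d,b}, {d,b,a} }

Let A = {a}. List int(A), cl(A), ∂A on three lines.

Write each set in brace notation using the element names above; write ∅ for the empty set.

open subsets of A: ∅, {a}; so int(A) = {a}
closure: X∖int(X∖A) = X∖{d,b} = {a}
∂A = {a} minus {a} = ∅

int(A) = {a}
cl(A)  = {a}
∂A     = ∅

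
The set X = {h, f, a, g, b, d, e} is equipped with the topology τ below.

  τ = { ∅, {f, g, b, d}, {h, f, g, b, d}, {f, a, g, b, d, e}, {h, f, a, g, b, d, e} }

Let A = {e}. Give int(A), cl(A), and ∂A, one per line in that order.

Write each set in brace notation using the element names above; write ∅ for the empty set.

opens ⊆ A: ∅; union → int = ∅
complement {h, f, a, g, b, d}; its interior {h, f, g, b, d}; cl(A) = X∖{h, f, g, b, d} = {a, e}
boundary = {a, e} ∖ ∅ = {a, e}

int(A) = ∅
cl(A)  = {a, e}
∂A     = {a, e}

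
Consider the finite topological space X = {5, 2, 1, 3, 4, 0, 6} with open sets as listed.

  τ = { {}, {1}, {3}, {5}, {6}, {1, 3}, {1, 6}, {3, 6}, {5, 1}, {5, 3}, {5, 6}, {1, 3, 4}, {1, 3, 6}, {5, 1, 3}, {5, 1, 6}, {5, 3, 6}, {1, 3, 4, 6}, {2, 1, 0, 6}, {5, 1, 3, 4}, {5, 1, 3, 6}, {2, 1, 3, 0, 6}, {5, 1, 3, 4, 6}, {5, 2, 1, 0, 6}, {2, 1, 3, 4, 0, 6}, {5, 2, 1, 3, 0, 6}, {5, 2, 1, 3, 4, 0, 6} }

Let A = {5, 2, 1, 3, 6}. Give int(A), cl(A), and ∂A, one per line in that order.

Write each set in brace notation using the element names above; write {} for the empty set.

interior: largest open inside A is {5, 1, 3, 6} (from {}, {6}, {1}, {3}, {5}, {1, 6}, {5, 1}, {1, 3}, {5, 3}, {5, 6}, {3, 6}, {5, 1, 6}, {5, 1, 3}, {1, 3, 6}, {5, 3, 6}, {5, 1, 3, 6})
cl via duality: int({4, 0}) = {}, so X∖{} = {5, 2, 1, 3, 4, 0, 6}
cl∖int = {2, 4, 0}

int(A) = {5, 1, 3, 6}
cl(A)  = {5, 2, 1, 3, 4, 0, 6}
∂A     = {2, 4, 0}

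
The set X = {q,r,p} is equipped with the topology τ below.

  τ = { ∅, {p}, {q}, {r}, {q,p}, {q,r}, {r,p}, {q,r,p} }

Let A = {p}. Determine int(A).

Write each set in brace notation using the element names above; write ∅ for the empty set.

open subsets of A: ∅, {p}; so int(A) = {p}

{p}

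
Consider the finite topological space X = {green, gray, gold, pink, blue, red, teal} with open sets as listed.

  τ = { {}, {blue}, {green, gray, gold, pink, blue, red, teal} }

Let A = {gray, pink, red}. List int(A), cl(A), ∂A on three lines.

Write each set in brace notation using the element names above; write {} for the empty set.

interior: largest open inside A is {} (from {})
cl via duality: int({green, gold, blue, teal}) = {blue}, so X∖{blue} = {green, gray, gold, pink, red, teal}
cl∖int = {green, gray, gold, pink, red, teal}

int(A) = {}
cl(A)  = {green, gray, gold, pink, red, teal}
∂A     = {green, gray, gold, pink, red, teal}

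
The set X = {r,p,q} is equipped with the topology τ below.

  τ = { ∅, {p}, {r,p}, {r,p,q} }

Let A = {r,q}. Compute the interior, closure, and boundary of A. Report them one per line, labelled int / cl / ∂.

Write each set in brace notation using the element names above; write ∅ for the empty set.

int(A) = ∅
cl(A)  = {r,q}
∂A     = {r,q}

U open, U⊆A: ∅. int(A) = ⋃ = ∅
X∖A={p}, int(X∖A)={p}, hence cl(A)={r,q}
∂A: remove int from cl → {r,q}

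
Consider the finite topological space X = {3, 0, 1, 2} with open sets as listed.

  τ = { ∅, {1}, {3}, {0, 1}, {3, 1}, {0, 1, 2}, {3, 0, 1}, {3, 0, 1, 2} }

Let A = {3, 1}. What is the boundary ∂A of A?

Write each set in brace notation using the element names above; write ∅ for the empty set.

U open, U⊆A: ∅, {3}, {1}, {3, 1}. int(A) = ⋃ = {3, 1}
X∖A={0, 2}, int(X∖A)=∅, hence cl(A)={3, 0, 1, 2}
∂A: remove int from cl → {0, 2}

{0, 2}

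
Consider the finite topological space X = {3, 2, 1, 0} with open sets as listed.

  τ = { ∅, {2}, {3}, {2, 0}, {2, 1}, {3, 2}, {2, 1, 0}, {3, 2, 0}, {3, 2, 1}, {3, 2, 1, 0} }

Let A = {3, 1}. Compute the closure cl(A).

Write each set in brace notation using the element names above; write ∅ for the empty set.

{3, 1}

X∖A={2, 0}, int(X∖A)={2, 0}, hence cl(A)={3, 1}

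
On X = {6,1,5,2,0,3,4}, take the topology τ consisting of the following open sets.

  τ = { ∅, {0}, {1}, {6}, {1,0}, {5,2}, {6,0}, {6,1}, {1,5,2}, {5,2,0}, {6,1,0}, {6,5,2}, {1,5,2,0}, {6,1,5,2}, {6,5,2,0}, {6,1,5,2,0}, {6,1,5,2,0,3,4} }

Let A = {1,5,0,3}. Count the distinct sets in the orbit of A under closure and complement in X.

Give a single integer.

complement {6,2,4}; its interior {6}; cl(A) = X∖{6} = {1,5,2,0,3,4}
With k = closure, c = complement:
  1. A     = {1,5,0,3}
  2. kA    = {1,5,2,0,3,4}
  3. cA    = {6,2,4}
  4. ckA   = {6}
  5. kcA   = {6,5,2,3,4}
  6. kckA  = {6,3,4}
  7. ckcA  = {1,0}
  8. ckckA = {1,5,2,0}
  9. kckcA = {1,0,3,4}
  10. ckckcA = {6,5,2}
k, c of each give nothing new

10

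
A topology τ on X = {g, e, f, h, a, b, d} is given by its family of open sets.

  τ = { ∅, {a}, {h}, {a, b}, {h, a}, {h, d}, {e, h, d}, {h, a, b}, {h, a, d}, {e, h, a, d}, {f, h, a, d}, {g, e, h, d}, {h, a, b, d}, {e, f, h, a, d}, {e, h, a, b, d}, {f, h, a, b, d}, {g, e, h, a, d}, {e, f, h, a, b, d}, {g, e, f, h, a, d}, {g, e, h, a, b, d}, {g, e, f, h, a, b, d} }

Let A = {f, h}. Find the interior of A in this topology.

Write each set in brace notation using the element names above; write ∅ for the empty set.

{h}

interior: largest open inside A is {h} (from ∅, {h})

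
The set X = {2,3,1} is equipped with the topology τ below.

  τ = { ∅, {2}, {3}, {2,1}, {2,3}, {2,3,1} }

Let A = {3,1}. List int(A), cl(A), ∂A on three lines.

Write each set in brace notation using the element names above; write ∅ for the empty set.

U open, U⊆A: ∅, {3}. int(A) = ⋃ = {3}
X∖A={2}, int(X∖A)={2}, hence cl(A)={3,1}
∂A: remove int from cl → {1}

int(A) = {3}
cl(A)  = {3,1}
∂A     = {1}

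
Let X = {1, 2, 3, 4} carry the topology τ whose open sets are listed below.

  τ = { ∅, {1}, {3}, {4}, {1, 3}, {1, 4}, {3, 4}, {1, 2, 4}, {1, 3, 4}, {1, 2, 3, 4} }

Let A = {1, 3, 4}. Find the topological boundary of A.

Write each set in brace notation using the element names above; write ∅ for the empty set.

opens ⊆ A: ∅, {4}, {3}, {1}, {3, 4}, {1, 3}, {1, 4}, {1, 3, 4}; union → int = {1, 3, 4}
complement {2}; its interior ∅; cl(A) = X∖∅ = {1, 2, 3, 4}
boundary = {1, 2, 3, 4} ∖ {1, 3, 4} = {2}

{2}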